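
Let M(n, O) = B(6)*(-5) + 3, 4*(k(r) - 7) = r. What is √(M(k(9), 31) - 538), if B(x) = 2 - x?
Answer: I*√515 ≈ 22.694*I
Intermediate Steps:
k(r) = 7 + r/4
M(n, O) = 23 (M(n, O) = (2 - 1*6)*(-5) + 3 = (2 - 6)*(-5) + 3 = -4*(-5) + 3 = 20 + 3 = 23)
√(M(k(9), 31) - 538) = √(23 - 538) = √(-515) = I*√515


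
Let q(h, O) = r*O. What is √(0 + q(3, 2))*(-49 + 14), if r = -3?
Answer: -35*I*√6 ≈ -85.732*I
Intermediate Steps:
q(h, O) = -3*O
√(0 + q(3, 2))*(-49 + 14) = √(0 - 3*2)*(-49 + 14) = √(0 - 6)*(-35) = √(-6)*(-35) = (I*√6)*(-35) = -35*I*√6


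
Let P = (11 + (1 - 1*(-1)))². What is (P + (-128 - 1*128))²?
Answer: 7569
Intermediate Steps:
P = 169 (P = (11 + (1 + 1))² = (11 + 2)² = 13² = 169)
(P + (-128 - 1*128))² = (169 + (-128 - 1*128))² = (169 + (-128 - 128))² = (169 - 256)² = (-87)² = 7569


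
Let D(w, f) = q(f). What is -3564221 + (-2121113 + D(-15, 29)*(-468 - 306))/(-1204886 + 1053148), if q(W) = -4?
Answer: -540825648081/151738 ≈ -3.5642e+6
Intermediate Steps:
D(w, f) = -4
-3564221 + (-2121113 + D(-15, 29)*(-468 - 306))/(-1204886 + 1053148) = -3564221 + (-2121113 - 4*(-468 - 306))/(-1204886 + 1053148) = -3564221 + (-2121113 - 4*(-774))/(-151738) = -3564221 + (-2121113 + 3096)*(-1/151738) = -3564221 - 2118017*(-1/151738) = -3564221 + 2118017/151738 = -540825648081/151738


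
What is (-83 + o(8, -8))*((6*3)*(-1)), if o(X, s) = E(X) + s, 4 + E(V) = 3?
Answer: 1656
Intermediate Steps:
E(V) = -1 (E(V) = -4 + 3 = -1)
o(X, s) = -1 + s
(-83 + o(8, -8))*((6*3)*(-1)) = (-83 + (-1 - 8))*((6*3)*(-1)) = (-83 - 9)*(18*(-1)) = -92*(-18) = 1656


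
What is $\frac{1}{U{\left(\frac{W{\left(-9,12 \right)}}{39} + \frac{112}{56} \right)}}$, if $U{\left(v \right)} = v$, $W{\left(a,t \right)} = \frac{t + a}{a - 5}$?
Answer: $\frac{182}{363} \approx 0.50138$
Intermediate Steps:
$W{\left(a,t \right)} = \frac{a + t}{-5 + a}$
$\frac{1}{U{\left(\frac{W{\left(-9,12 \right)}}{39} + \frac{112}{56} \right)}} = \frac{1}{\frac{\frac{1}{-5 - 9} \left(-9 + 12\right)}{39} + \frac{112}{56}} = \frac{1}{\frac{1}{-14} \cdot 3 \cdot \frac{1}{39} + 112 \cdot \frac{1}{56}} = \frac{1}{\left(- \frac{1}{14}\right) 3 \cdot \frac{1}{39} + 2} = \frac{1}{\left(- \frac{3}{14}\right) \frac{1}{39} + 2} = \frac{1}{- \frac{1}{182} + 2} = \frac{1}{\frac{363}{182}} = \frac{182}{363}$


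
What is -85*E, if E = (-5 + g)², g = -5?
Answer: -8500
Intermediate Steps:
E = 100 (E = (-5 - 5)² = (-10)² = 100)
-85*E = -85*100 = -8500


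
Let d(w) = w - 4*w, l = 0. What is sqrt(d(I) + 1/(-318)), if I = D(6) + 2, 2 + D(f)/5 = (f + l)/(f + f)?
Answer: sqrt(417057)/159 ≈ 4.0616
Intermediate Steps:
D(f) = -15/2 (D(f) = -10 + 5*((f + 0)/(f + f)) = -10 + 5*(f/((2*f))) = -10 + 5*(f*(1/(2*f))) = -10 + 5*(1/2) = -10 + 5/2 = -15/2)
I = -11/2 (I = -15/2 + 2 = -11/2 ≈ -5.5000)
d(w) = -3*w
sqrt(d(I) + 1/(-318)) = sqrt(-3*(-11/2) + 1/(-318)) = sqrt(33/2 - 1/318) = sqrt(2623/159) = sqrt(417057)/159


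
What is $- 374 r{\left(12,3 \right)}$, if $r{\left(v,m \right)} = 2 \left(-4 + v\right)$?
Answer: $-5984$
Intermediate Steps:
$r{\left(v,m \right)} = -8 + 2 v$
$- 374 r{\left(12,3 \right)} = - 374 \left(-8 + 2 \cdot 12\right) = - 374 \left(-8 + 24\right) = \left(-374\right) 16 = -5984$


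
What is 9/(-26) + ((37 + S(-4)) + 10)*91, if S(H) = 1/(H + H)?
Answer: 443589/104 ≈ 4265.3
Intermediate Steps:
S(H) = 1/(2*H)
9/(-26) + ((37 + S(-4)) + 10)*91 = 9/(-26) + ((37 + (½)/(-4)) + 10)*91 = 9*(-1/26) + ((37 + (½)*(-¼)) + 10)*91 = -9/26 + ((37 - ⅛) + 10)*91 = -9/26 + (295/8 + 10)*91 = -9/26 + (375/8)*91 = -9/26 + 34125/8 = 443589/104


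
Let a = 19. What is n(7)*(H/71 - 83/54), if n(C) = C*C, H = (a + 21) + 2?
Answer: -177625/3834 ≈ -46.329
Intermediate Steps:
H = 42 (H = (19 + 21) + 2 = 40 + 2 = 42)
n(C) = C²
n(7)*(H/71 - 83/54) = 7²*(42/71 - 83/54) = 49*(42*(1/71) - 83*1/54) = 49*(42/71 - 83/54) = 49*(-3625/3834) = -177625/3834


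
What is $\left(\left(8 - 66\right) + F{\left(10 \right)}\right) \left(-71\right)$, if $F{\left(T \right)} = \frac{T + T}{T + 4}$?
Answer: $\frac{28116}{7} \approx 4016.6$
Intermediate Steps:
$F{\left(T \right)} = \frac{2 T}{4 + T}$
$\left(\left(8 - 66\right) + F{\left(10 \right)}\right) \left(-71\right) = \left(\left(8 - 66\right) + 2 \cdot 10 \frac{1}{4 + 10}\right) \left(-71\right) = \left(-58 + 2 \cdot 10 \cdot \frac{1}{14}\right) \left(-71\right) = \left(-58 + \frac{10}{7}\right) \left(-71\right) = \left(- \frac{396}{7}\right) \left(-71\right) = \frac{28116}{7}$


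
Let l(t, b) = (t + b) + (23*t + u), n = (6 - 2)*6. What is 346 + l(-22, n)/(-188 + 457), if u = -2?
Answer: 92568/269 ≈ 344.12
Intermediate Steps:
n = 24 (n = 4*6 = 24)
l(t, b) = -2 + b + 24*t (l(t, b) = (t + b) + (23*t - 2) = (b + t) + (-2 + 23*t) = -2 + b + 24*t)
346 + l(-22, n)/(-188 + 457) = 346 + (-2 + 24 + 24*(-22))/(-188 + 457) = 346 + (-2 + 24 - 528)/269 = 346 - 506*1/269 = 346 - 506/269 = 92568/269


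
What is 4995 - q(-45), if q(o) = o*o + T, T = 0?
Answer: 2970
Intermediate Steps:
q(o) = o**2 (q(o) = o*o + 0 = o**2 + 0 = o**2)
4995 - q(-45) = 4995 - 1*(-45)**2 = 4995 - 1*2025 = 4995 - 2025 = 2970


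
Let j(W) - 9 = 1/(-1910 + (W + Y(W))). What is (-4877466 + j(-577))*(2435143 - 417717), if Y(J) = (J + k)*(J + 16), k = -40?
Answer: -1690742289297300937/171825 ≈ -9.8399e+12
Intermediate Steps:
Y(J) = (-40 + J)*(16 + J) (Y(J) = (J - 40)*(J + 16) = (-40 + J)*(16 + J))
j(W) = 9 + 1/(-2550 + W² - 23*W) (j(W) = 9 + 1/(-1910 + (W + (-640 + W² - 24*W))) = 9 + 1/(-1910 + (-640 + W² - 23*W)) = 9 + 1/(-2550 + W² - 23*W))
(-4877466 + j(-577))*(2435143 - 417717) = (-4877466 + (-22949 - 207*(-577) + 9*(-577)²)/(-2550 + (-577)² - 23*(-577)))*(2435143 - 417717) = (-4877466 + (-22949 + 119439 + 9*332929)/(-2550 + 332929 + 13271))*2017426 = (-4877466 + (-22949 + 119439 + 2996361)/343650)*2017426 = (-4877466 + (1/343650)*3092851)*2017426 = (-4877466 + 3092851/343650)*2017426 = -1676138098049/343650*2017426 = -1690742289297300937/171825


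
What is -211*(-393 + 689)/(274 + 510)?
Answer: -7807/98 ≈ -79.663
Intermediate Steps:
-211*(-393 + 689)/(274 + 510) = -62456/784 = -211*37/98 = -7807/98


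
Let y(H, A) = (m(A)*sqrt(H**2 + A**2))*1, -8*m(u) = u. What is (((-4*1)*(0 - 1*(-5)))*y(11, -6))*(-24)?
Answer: 360*sqrt(157) ≈ 4510.8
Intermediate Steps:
m(u) = -u/8
y(H, A) = -A*sqrt(A**2 + H**2)/8 (y(H, A) = ((-A/8)*sqrt(H**2 + A**2))*1 = ((-A/8)*sqrt(A**2 + H**2))*1 = -A*sqrt(A**2 + H**2)/8*1 = -A*sqrt(A**2 + H**2)/8)
(((-4*1)*(0 - 1*(-5)))*y(11, -6))*(-24) = (((-4*1)*(0 - 1*(-5)))*(-1/8*(-6)*sqrt((-6)**2 + 11**2)))*(-24) = ((-4*(0 + 5))*(-1/8*(-6)*sqrt(36 + 121)))*(-24) = ((-4*5)*(-1/8*(-6)*sqrt(157)))*(-24) = -15*sqrt(157)*(-24) = 360*sqrt(157)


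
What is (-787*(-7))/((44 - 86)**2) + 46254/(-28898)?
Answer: 5543359/3641148 ≈ 1.5224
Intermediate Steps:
(-787*(-7))/((44 - 86)**2) + 46254/(-28898) = 5509/((-42)**2) + 46254*(-1/28898) = 5509/1764 - 23127/14449 = 5509*(1/1764) - 23127/14449 = 787/252 - 23127/14449 = 5543359/3641148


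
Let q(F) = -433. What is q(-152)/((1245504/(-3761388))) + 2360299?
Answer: 245115877225/103792 ≈ 2.3616e+6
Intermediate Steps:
q(-152)/((1245504/(-3761388))) + 2360299 = -433/(1245504/(-3761388)) + 2360299 = -433/(1245504*(-1/3761388)) + 2360299 = -433/(-103792/313449) + 2360299 = -433*(-313449/103792) + 2360299 = 135723417/103792 + 2360299 = 245115877225/103792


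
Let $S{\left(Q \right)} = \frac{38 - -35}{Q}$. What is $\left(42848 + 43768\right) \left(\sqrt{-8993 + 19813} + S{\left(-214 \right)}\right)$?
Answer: $- \frac{3161484}{107} + 173232 \sqrt{2705} \approx 8.9802 \cdot 10^{6}$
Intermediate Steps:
$S{\left(Q \right)} = \frac{73}{Q}$ ($S{\left(Q \right)} = \frac{38 + 35}{Q} = \frac{73}{Q}$)
$\left(42848 + 43768\right) \left(\sqrt{-8993 + 19813} + S{\left(-214 \right)}\right) = \left(42848 + 43768\right) \left(\sqrt{-8993 + 19813} + \frac{73}{-214}\right) = 86616 \left(\sqrt{10820} + 73 \left(- \frac{1}{214}\right)\right) = 86616 \left(2 \sqrt{2705} - \frac{73}{214}\right) = 86616 \left(- \frac{73}{214} + 2 \sqrt{2705}\right) = - \frac{3161484}{107} + 173232 \sqrt{2705}$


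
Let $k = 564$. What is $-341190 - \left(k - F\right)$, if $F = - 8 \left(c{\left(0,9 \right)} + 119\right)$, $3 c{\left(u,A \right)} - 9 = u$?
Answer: $-342730$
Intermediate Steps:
$c{\left(u,A \right)} = 3 + \frac{u}{3}$
$F = -976$ ($F = - 8 \left(\left(3 + \frac{1}{3} \cdot 0\right) + 119\right) = - 8 \left(\left(3 + 0\right) + 119\right) = - 8 \left(3 + 119\right) = \left(-8\right) 122 = -976$)
$-341190 - \left(k - F\right) = -341190 - \left(564 - -976\right) = -341190 - \left(564 + 976\right) = -341190 - 1540 = -342730$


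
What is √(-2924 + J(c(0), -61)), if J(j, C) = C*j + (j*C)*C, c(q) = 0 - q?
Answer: 2*I*√731 ≈ 54.074*I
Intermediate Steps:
c(q) = -q
J(j, C) = C*j + j*C² (J(j, C) = C*j + (C*j)*C = C*j + j*C²)
√(-2924 + J(c(0), -61)) = √(-2924 - 61*(-1*0)*(1 - 61)) = √(-2924 - 61*0*(-60)) = √(-2924 + 0) = √(-2924) = 2*I*√731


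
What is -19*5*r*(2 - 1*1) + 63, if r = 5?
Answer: -412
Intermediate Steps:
-19*5*r*(2 - 1*1) + 63 = -19*5*5*(2 - 1*1) + 63 = -475*(2 - 1) + 63 = -475 + 63 = -412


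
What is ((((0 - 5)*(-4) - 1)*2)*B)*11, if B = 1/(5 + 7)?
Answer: 209/6 ≈ 34.833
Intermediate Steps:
B = 1/12 ≈ 0.083333
((((0 - 5)*(-4) - 1)*2)*B)*11 = ((((0 - 5)*(-4) - 1)*2)*(1/12))*11 = (((-5*(-4) - 1)*2)*(1/12))*11 = (((20 - 1)*2)*(1/12))*11 = ((19*2)*(1/12))*11 = (38*(1/12))*11 = (19/6)*11 = 209/6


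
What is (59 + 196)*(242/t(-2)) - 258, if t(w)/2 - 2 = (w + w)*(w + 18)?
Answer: -46851/62 ≈ -755.66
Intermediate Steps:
t(w) = 4 + 4*w*(18 + w) (t(w) = 4 + 2*((w + w)*(w + 18)) = 4 + 2*((2*w)*(18 + w)) = 4 + 2*(2*w*(18 + w)) = 4 + 4*w*(18 + w))
(59 + 196)*(242/t(-2)) - 258 = (59 + 196)*(242/(4 + 4*(-2)**2 + 72*(-2))) - 258 = 255*(242/(4 + 4*4 - 144)) - 258 = 255*(242/(4 + 16 - 144)) - 258 = 255*(242/(-124)) - 258 = 255*(242*(-1/124)) - 258 = 255*(-121/62) - 258 = -30855/62 - 258 = -46851/62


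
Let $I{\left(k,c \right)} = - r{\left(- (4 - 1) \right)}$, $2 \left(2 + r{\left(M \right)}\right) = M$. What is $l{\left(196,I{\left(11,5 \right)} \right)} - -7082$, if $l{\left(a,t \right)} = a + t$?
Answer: $\frac{14563}{2} \approx 7281.5$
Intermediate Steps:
$r{\left(M \right)} = -2 + \frac{M}{2}$
$I{\left(k,c \right)} = \frac{7}{2}$ ($I{\left(k,c \right)} = - (-2 + \frac{\left(-1\right) \left(4 - 1\right)}{2}) = - (-2 + \frac{\left(-1\right) 3}{2}) = - (-2 + \frac{1}{2} \left(-3\right)) = - (-2 - \frac{3}{2}) = \left(-1\right) \left(- \frac{7}{2}\right) = \frac{7}{2}$)
$l{\left(196,I{\left(11,5 \right)} \right)} - -7082 = \left(196 + \frac{7}{2}\right) - -7082 = \frac{399}{2} + 7082 = \frac{14563}{2}$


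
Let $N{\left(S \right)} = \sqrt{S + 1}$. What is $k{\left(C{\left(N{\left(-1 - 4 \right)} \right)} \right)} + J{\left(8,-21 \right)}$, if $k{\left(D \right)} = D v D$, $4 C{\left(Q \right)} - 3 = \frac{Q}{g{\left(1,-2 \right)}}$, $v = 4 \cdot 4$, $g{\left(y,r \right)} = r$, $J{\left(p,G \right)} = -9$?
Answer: $-9 + \left(3 - i\right)^{2} \approx -1.0 - 6.0 i$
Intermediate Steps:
$v = 16$
$N{\left(S \right)} = \sqrt{1 + S}$
$C{\left(Q \right)} = \frac{3}{4} - \frac{Q}{8}$ ($C{\left(Q \right)} = \frac{3}{4} + \frac{Q \frac{1}{-2}}{4} = \frac{3}{4} + \frac{Q \left(- \frac{1}{2}\right)}{4} = \frac{3}{4} + \frac{\left(- \frac{1}{2}\right) Q}{4} = \frac{3}{4} - \frac{Q}{8}$)
$k{\left(D \right)} = 16 D^{2}$ ($k{\left(D \right)} = D 16 D = 16 D D = 16 D^{2}$)
$k{\left(C{\left(N{\left(-1 - 4 \right)} \right)} \right)} + J{\left(8,-21 \right)} = 16 \left(\frac{3}{4} - \frac{\sqrt{1 - 5}}{8}\right)^{2} - 9 = 16 \left(\frac{3}{4} - \frac{\sqrt{-4}}{8}\right)^{2} - 9 = 16 \left(\frac{3}{4} - \frac{2 i}{8}\right)^{2} - 9 = 16 \left(\frac{3}{4} - \frac{i}{4}\right)^{2} - 9 = -9 + 16 \left(\frac{3}{4} - \frac{i}{4}\right)^{2}$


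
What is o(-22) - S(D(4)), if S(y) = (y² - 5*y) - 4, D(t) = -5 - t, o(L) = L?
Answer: -144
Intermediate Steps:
S(y) = -4 + y² - 5*y
o(-22) - S(D(4)) = -22 - (-4 + (-5 - 1*4)² - 5*(-5 - 1*4)) = -22 - (-4 + (-5 - 4)² - 5*(-5 - 4)) = -22 - (-4 + (-9)² - 5*(-9)) = -22 - (-4 + 81 + 45) = -22 - 1*122 = -22 - 122 = -144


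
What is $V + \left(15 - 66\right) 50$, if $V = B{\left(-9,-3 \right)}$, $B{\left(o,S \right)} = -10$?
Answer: $-2560$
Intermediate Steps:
$V = -10$
$V + \left(15 - 66\right) 50 = -10 + \left(15 - 66\right) 50 = -10 - 2550 = -2560$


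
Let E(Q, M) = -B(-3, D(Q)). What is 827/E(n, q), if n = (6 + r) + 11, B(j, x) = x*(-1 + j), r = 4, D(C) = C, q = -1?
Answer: 827/84 ≈ 9.8452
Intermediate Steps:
n = 21 (n = (6 + 4) + 11 = 10 + 11 = 21)
E(Q, M) = 4*Q (E(Q, M) = -Q*(-1 - 3) = -Q*(-4) = -(-4)*Q = 4*Q)
827/E(n, q) = 827/((4*21)) = 827/84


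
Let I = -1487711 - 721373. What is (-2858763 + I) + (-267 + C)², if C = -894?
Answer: -3719926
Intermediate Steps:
I = -2209084
(-2858763 + I) + (-267 + C)² = (-2858763 - 2209084) + (-267 - 894)² = -5067847 + (-1161)² = -5067847 + 1347921 = -3719926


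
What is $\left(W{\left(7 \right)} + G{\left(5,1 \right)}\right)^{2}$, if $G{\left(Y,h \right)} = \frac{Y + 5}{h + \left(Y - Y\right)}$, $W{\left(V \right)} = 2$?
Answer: $144$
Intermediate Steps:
$G{\left(Y,h \right)} = \frac{5 + Y}{h}$ ($G{\left(Y,h \right)} = \frac{5 + Y}{h + 0} = \frac{5 + Y}{h}$)
$\left(W{\left(7 \right)} + G{\left(5,1 \right)}\right)^{2} = \left(2 + \frac{5 + 5}{1}\right)^{2} = \left(2 + 1 \cdot 10\right)^{2} = \left(2 + 10\right)^{2} = 12^{2} = 144$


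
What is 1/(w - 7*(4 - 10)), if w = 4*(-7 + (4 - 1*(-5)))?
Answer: 1/50 ≈ 0.020000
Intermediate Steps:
w = 8 (w = 4*(-7 + (4 + 5)) = 4*(-7 + 9) = 4*2 = 8)
1/(w - 7*(4 - 10)) = 1/(8 - 7*(4 - 10)) = 1/(8 - 7*(-6)) = 1/(8 + 42) = 1/50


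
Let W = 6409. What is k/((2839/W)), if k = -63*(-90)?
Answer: 2137590/167 ≈ 12800.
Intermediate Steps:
k = 5670
k/((2839/W)) = 5670/((2839/6409)) = 5670/((2839*(1/6409))) = 5670/(167/377) = 5670*(377/167) = 2137590/167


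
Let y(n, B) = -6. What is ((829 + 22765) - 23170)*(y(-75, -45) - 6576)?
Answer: -2790768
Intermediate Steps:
((829 + 22765) - 23170)*(y(-75, -45) - 6576) = ((829 + 22765) - 23170)*(-6 - 6576) = (23594 - 23170)*(-6582) = 424*(-6582) = -2790768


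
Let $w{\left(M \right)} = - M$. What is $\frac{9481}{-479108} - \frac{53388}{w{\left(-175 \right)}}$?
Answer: $- \frac{522046471}{1711100} \approx -305.09$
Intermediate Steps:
$\frac{9481}{-479108} - \frac{53388}{w{\left(-175 \right)}} = \frac{9481}{-479108} - \frac{53388}{\left(-1\right) \left(-175\right)} = 9481 \left(- \frac{1}{479108}\right) - \frac{53388}{175} = - \frac{9481}{479108} - \frac{53388}{175} = - \frac{522046471}{1711100}$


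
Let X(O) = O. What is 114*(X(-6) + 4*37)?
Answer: 16188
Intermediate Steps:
114*(X(-6) + 4*37) = 114*(-6 + 4*37) = 114*(-6 + 148) = 114*142 = 16188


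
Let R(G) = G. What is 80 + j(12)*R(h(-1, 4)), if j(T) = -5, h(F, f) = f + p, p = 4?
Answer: 40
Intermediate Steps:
h(F, f) = 4 + f (h(F, f) = f + 4 = 4 + f)
80 + j(12)*R(h(-1, 4)) = 80 - 5*(4 + 4) = 80 - 5*8 = 80 - 40 = 40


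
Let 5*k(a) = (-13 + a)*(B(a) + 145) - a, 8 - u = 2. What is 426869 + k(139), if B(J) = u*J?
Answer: 451512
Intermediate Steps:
u = 6 (u = 8 - 1*2 = 8 - 2 = 6)
B(J) = 6*J
k(a) = -a/5 + (-13 + a)*(145 + 6*a)/5 (k(a) = ((-13 + a)*(6*a + 145) - a)/5 = ((-13 + a)*(145 + 6*a) - a)/5 = (-a + (-13 + a)*(145 + 6*a))/5 = -a/5 + (-13 + a)*(145 + 6*a)/5)
426869 + k(139) = 426869 + (-377 + (6/5)*139**2 + (66/5)*139) = 426869 + (-377 + (6/5)*19321 + 9174/5) = 426869 + (-377 + 115926/5 + 9174/5) = 426869 + 24643 = 451512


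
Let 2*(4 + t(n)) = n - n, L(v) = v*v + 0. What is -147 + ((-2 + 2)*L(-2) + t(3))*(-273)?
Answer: 945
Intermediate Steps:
L(v) = v² (L(v) = v² + 0 = v²)
t(n) = -4 (t(n) = -4 + (n - n)/2 = -4 + (½)*0 = -4 + 0 = -4)
-147 + ((-2 + 2)*L(-2) + t(3))*(-273) = -147 + ((-2 + 2)*(-2)² - 4)*(-273) = -147 + (0*4 - 4)*(-273) = -147 + (0 - 4)*(-273) = -147 - 4*(-273) = -147 + 1092 = 945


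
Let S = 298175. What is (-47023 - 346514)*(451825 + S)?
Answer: -295152750000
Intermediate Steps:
(-47023 - 346514)*(451825 + S) = (-47023 - 346514)*(451825 + 298175) = -393537*750000 = -295152750000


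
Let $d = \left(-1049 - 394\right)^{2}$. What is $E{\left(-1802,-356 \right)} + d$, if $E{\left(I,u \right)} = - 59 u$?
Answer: $2103253$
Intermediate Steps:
$d = 2082249$ ($d = \left(-1443\right)^{2} = 2082249$)
$E{\left(-1802,-356 \right)} + d = \left(-59\right) \left(-356\right) + 2082249 = 21004 + 2082249 = 2103253$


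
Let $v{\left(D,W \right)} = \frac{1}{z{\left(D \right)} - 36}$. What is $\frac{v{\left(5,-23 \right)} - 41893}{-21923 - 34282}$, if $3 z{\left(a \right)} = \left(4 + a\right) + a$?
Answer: $\frac{787589}{1056654} \approx 0.74536$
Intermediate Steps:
$z{\left(a \right)} = \frac{4}{3} + \frac{2 a}{3}$ ($z{\left(a \right)} = \frac{\left(4 + a\right) + a}{3} = \frac{4 + 2 a}{3} = \frac{4}{3} + \frac{2 a}{3}$)
$v{\left(D,W \right)} = \frac{1}{- \frac{104}{3} + \frac{2 D}{3}}$ ($v{\left(D,W \right)} = \frac{1}{\left(\frac{4}{3} + \frac{2 D}{3}\right) - 36} = \frac{1}{- \frac{104}{3} + \frac{2 D}{3}}$)
$\frac{v{\left(5,-23 \right)} - 41893}{-21923 - 34282} = \frac{\frac{3}{2 \left(-52 + 5\right)} - 41893}{-21923 - 34282} = \frac{\frac{3}{2 \left(-47\right)} - 41893}{-56205} = \left(\frac{3}{2} \left(- \frac{1}{47}\right) - 41893\right) \left(- \frac{1}{56205}\right) = \left(- \frac{3}{94} - 41893\right) \left(- \frac{1}{56205}\right) = \left(- \frac{3937945}{94}\right) \left(- \frac{1}{56205}\right) = \frac{787589}{1056654}$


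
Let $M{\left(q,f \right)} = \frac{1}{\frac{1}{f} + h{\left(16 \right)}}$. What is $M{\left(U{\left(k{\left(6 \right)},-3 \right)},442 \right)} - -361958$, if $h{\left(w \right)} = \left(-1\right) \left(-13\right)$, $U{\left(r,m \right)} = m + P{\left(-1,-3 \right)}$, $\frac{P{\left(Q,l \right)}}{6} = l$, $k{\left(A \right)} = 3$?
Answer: $\frac{2080173068}{5747} \approx 3.6196 \cdot 10^{5}$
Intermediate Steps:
$P{\left(Q,l \right)} = 6 l$
$U{\left(r,m \right)} = -18 + m$ ($U{\left(r,m \right)} = m + 6 \left(-3\right) = m - 18 = -18 + m$)
$h{\left(w \right)} = 13$
$M{\left(q,f \right)} = \frac{1}{13 + \frac{1}{f}}$ ($M{\left(q,f \right)} = \frac{1}{\frac{1}{f} + 13} = \frac{1}{13 + \frac{1}{f}}$)
$M{\left(U{\left(k{\left(6 \right)},-3 \right)},442 \right)} - -361958 = \frac{442}{1 + 13 \cdot 442} - -361958 = \frac{442}{1 + 5746} + 361958 = \frac{442}{5747} + 361958 = \frac{2080173068}{5747}$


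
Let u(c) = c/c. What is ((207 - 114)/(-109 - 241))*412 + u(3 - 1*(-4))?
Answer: -18983/175 ≈ -108.47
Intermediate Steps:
u(c) = 1
((207 - 114)/(-109 - 241))*412 + u(3 - 1*(-4)) = ((207 - 114)/(-109 - 241))*412 + 1 = (93/(-350))*412 + 1 = (93*(-1/350))*412 + 1 = -93/350*412 + 1 = -19158/175 + 1 = -18983/175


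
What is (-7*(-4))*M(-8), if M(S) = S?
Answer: -224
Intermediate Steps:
(-7*(-4))*M(-8) = -7*(-4)*(-8) = 28*(-8) = -224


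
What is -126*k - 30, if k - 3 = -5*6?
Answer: 3372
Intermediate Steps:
k = -27 (k = 3 - 5*6 = 3 - 30 = -27)
-126*k - 30 = -126*(-27) - 30 = 3402 - 30 = 3372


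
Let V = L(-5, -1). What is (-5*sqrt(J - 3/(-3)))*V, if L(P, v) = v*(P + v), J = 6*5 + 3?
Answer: -30*sqrt(34) ≈ -174.93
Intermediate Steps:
J = 33 (J = 30 + 3 = 33)
V = 6 (V = -(-5 - 1) = -1*(-6) = 6)
(-5*sqrt(J - 3/(-3)))*V = -5*sqrt(33 - 3/(-3))*6 = -5*sqrt(33 - 3*(-1/3))*6 = -5*sqrt(33 + 1)*6 = -5*sqrt(34)*6 = -30*sqrt(34)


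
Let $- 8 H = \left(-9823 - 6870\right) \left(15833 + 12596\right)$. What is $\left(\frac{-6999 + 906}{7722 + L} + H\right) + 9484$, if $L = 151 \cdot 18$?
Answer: $\frac{17205742207}{290} \approx 5.933 \cdot 10^{7}$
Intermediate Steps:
$L = 2718$
$H = \frac{474565297}{8}$ ($H = - \frac{\left(-9823 - 6870\right) \left(15833 + 12596\right)}{8} = - \frac{\left(-16693\right) 28429}{8} = \left(- \frac{1}{8}\right) \left(-474565297\right) = \frac{474565297}{8} \approx 5.9321 \cdot 10^{7}$)
$\left(\frac{-6999 + 906}{7722 + L} + H\right) + 9484 = \left(\frac{-6999 + 906}{7722 + 2718} + \frac{474565297}{8}\right) + 9484 = \left(- \frac{6093}{10440} + \frac{474565297}{8}\right) + 9484 = \left(\left(-6093\right) \frac{1}{10440} + \frac{474565297}{8}\right) + 9484 = \left(- \frac{677}{1160} + \frac{474565297}{8}\right) + 9484 = \frac{17202991847}{290} + 9484 = \frac{17205742207}{290}$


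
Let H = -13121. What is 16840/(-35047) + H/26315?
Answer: -902996287/922261805 ≈ -0.97911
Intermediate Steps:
16840/(-35047) + H/26315 = 16840/(-35047) - 13121/26315 = 16840*(-1/35047) - 13121*1/26315 = -16840/35047 - 13121/26315 = -902996287/922261805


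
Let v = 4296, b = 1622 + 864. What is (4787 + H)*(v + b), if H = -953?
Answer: 26002188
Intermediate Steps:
b = 2486
(4787 + H)*(v + b) = (4787 - 953)*(4296 + 2486) = 3834*6782 = 26002188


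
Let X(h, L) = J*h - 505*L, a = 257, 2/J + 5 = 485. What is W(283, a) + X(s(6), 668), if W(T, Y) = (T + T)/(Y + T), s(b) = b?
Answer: -364326041/1080 ≈ -3.3734e+5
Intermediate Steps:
J = 1/240 (J = 2/(-5 + 485) = 2/480 = 2*(1/480) = 1/240 ≈ 0.0041667)
X(h, L) = -505*L + h/240 (X(h, L) = h/240 - 505*L = -505*L + h/240)
W(T, Y) = 2*T/(T + Y) (W(T, Y) = (2*T)/(T + Y) = 2*T/(T + Y))
W(283, a) + X(s(6), 668) = 2*283/(283 + 257) + (-505*668 + (1/240)*6) = 2*283/540 + (-337340 + 1/40) = 2*283*(1/540) - 13493599/40 = 283/270 - 13493599/40 = -364326041/1080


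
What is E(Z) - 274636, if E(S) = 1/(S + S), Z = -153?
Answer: -84038617/306 ≈ -2.7464e+5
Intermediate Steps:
E(S) = 1/(2*S)
E(Z) - 274636 = (1/2)/(-153) - 274636 = (1/2)*(-1/153) - 274636 = -1/306 - 274636 = -84038617/306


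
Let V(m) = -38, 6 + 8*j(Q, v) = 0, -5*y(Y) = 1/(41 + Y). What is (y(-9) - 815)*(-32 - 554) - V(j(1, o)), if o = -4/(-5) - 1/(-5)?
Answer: 38210533/80 ≈ 4.7763e+5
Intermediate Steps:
y(Y) = -1/(5*(41 + Y))
o = 1 (o = -4*(-⅕) - 1*(-⅕) = ⅘ + ⅕ = 1)
j(Q, v) = -¾ (j(Q, v) = -¾ + (⅛)*0 = -¾ + 0 = -¾)
(y(-9) - 815)*(-32 - 554) - V(j(1, o)) = (-1/(205 + 5*(-9)) - 815)*(-32 - 554) - 1*(-38) = (-1/(205 - 45) - 815)*(-586) + 38 = (-1/160 - 815)*(-586) + 38 = -130401/160*(-586) + 38 = 38207493/80 + 38 = 38210533/80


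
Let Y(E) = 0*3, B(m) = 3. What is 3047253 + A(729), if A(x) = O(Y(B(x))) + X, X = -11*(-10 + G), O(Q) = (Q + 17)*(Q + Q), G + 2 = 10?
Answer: 3047275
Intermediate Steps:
G = 8 (G = -2 + 10 = 8)
Y(E) = 0
O(Q) = 2*Q*(17 + Q) (O(Q) = (17 + Q)*(2*Q) = 2*Q*(17 + Q))
X = 22 (X = -11*(-10 + 8) = -11*(-2) = 22)
A(x) = 22 (A(x) = 2*0*(17 + 0) + 22 = 2*0*17 + 22 = 0 + 22 = 22)
3047253 + A(729) = 3047253 + 22 = 3047275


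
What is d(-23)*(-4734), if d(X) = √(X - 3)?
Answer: -4734*I*√26 ≈ -24139.0*I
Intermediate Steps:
d(X) = √(-3 + X)
d(-23)*(-4734) = √(-3 - 23)*(-4734) = √(-26)*(-4734) = (I*√26)*(-4734) = -4734*I*√26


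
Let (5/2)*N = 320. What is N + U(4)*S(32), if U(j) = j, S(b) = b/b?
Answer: 132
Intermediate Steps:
N = 128 (N = (⅖)*320 = 128)
S(b) = 1
N + U(4)*S(32) = 128 + 4*1 = 128 + 4 = 132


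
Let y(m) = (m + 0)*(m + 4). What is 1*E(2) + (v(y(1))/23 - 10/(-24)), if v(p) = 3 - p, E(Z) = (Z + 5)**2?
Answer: 13615/276 ≈ 49.330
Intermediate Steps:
E(Z) = (5 + Z)**2
y(m) = m*(4 + m)
1*E(2) + (v(y(1))/23 - 10/(-24)) = 1*(5 + 2)**2 + ((3 - (4 + 1))/23 - 10/(-24)) = 1*7**2 + ((3 - 5)*(1/23) - 10*(-1/24)) = 1*49 + ((3 - 1*5)*(1/23) + 5/12) = 49 + ((3 - 5)*(1/23) + 5/12) = 49 + (-2*1/23 + 5/12) = 49 + (-2/23 + 5/12) = 49 + 91/276 = 13615/276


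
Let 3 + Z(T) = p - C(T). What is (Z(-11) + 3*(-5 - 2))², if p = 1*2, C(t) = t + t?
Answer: 0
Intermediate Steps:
C(t) = 2*t
p = 2
Z(T) = -1 - 2*T (Z(T) = -3 + (2 - 2*T) = -1 - 2*T)
(Z(-11) + 3*(-5 - 2))² = ((-1 - 2*(-11)) + 3*(-5 - 2))² = ((-1 + 22) + 3*(-7))² = (21 - 21)² = 0² = 0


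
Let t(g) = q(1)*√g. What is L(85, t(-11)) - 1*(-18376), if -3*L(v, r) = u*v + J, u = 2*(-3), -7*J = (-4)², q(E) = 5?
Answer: 389482/21 ≈ 18547.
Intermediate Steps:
J = -16/7 (J = -⅐*(-4)² = -⅐*16 = -16/7 ≈ -2.2857)
t(g) = 5*√g
u = -6
L(v, r) = 16/21 + 2*v (L(v, r) = -(-6*v - 16/7)/3 = -(-16/7 - 6*v)/3 = 16/21 + 2*v)
L(85, t(-11)) - 1*(-18376) = (16/21 + 2*85) - 1*(-18376) = (16/21 + 170) + 18376 = 3586/21 + 18376 = 389482/21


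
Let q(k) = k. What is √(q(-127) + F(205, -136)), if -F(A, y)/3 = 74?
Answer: I*√349 ≈ 18.682*I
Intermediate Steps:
F(A, y) = -222 (F(A, y) = -3*74 = -222)
√(q(-127) + F(205, -136)) = √(-127 - 222) = √(-349) = I*√349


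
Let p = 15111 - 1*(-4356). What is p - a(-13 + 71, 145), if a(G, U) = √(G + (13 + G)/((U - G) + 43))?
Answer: 19467 - √989430/130 ≈ 19459.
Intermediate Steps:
p = 19467 (p = 15111 + 4356 = 19467)
a(G, U) = √(G + (13 + G)/(43 + U - G))
p - a(-13 + 71, 145) = 19467 - √((13 + (-13 + 71) + (-13 + 71)*(43 + 145 - (-13 + 71)))/(43 + 145 - (-13 + 71))) = 19467 - √((13 + 58 + 58*(43 + 145 - 1*58))/(43 + 145 - 1*58)) = 19467 - √((13 + 58 + 58*(43 + 145 - 58))/(43 + 145 - 58)) = 19467 - √((13 + 58 + 58*130)/130) = 19467 - √((13 + 58 + 7540)/130) = 19467 - √((1/130)*7611) = 19467 - √(7611/130) = 19467 - √989430/130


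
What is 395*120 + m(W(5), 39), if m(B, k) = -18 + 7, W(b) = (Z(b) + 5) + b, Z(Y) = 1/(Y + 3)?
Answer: 47389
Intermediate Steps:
Z(Y) = 1/(3 + Y)
W(b) = 5 + b + 1/(3 + b) (W(b) = (1/(3 + b) + 5) + b = (5 + 1/(3 + b)) + b = 5 + b + 1/(3 + b))
m(B, k) = -11
395*120 + m(W(5), 39) = 395*120 - 11 = 47400 - 11 = 47389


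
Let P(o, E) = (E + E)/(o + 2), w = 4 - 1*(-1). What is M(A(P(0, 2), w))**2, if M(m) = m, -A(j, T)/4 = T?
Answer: 400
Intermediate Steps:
w = 5 (w = 4 + 1 = 5)
P(o, E) = 2*E/(2 + o) (P(o, E) = (2*E)/(2 + o) = 2*E/(2 + o))
A(j, T) = -4*T
M(A(P(0, 2), w))**2 = (-4*5)**2 = (-20)**2 = 400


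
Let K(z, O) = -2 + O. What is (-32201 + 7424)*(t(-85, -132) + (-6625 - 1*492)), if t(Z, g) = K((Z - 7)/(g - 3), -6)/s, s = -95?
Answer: 16751903139/95 ≈ 1.7634e+8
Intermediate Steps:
t(Z, g) = 8/95 (t(Z, g) = (-2 - 6)/(-95) = -8*(-1/95) = 8/95)
(-32201 + 7424)*(t(-85, -132) + (-6625 - 1*492)) = (-32201 + 7424)*(8/95 + (-6625 - 1*492)) = -24777*(8/95 + (-6625 - 492)) = -24777*(8/95 - 7117) = -24777*(-676107/95) = 16751903139/95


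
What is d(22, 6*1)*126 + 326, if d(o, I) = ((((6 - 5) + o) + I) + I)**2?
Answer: 154676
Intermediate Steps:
d(o, I) = (1 + o + 2*I)**2 (d(o, I) = (((1 + o) + I) + I)**2 = ((1 + I + o) + I)**2 = (1 + o + 2*I)**2)
d(22, 6*1)*126 + 326 = (1 + 22 + 2*(6*1))**2*126 + 326 = (1 + 22 + 2*6)**2*126 + 326 = (1 + 22 + 12)**2*126 + 326 = 35**2*126 + 326 = 1225*126 + 326 = 154350 + 326 = 154676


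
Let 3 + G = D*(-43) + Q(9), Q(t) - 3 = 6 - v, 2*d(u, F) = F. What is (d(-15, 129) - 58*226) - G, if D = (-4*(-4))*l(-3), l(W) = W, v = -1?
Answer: -30229/2 ≈ -15115.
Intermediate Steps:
d(u, F) = F/2
D = -48 (D = -4*(-4)*(-3) = 16*(-3) = -48)
Q(t) = 10 (Q(t) = 3 + (6 - 1*(-1)) = 3 + (6 + 1) = 3 + 7 = 10)
G = 2071 (G = -3 + (-48*(-43) + 10) = -3 + (2064 + 10) = -3 + 2074 = 2071)
(d(-15, 129) - 58*226) - G = ((½)*129 - 58*226) - 1*2071 = (129/2 - 1*13108) - 2071 = (129/2 - 13108) - 2071 = -26087/2 - 2071 = -30229/2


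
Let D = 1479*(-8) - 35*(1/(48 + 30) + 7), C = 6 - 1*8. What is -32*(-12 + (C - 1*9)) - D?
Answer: 999449/78 ≈ 12813.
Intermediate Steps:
C = -2 (C = 6 - 8 = -2)
D = -942041/78 (D = -11832 - 35*(1/78 + 7) = -11832 - 35*547/78 = -11832 - 1*19145/78 = -11832 - 19145/78 = -942041/78 ≈ -12077.)
-32*(-12 + (C - 1*9)) - D = -32*(-12 + (-2 - 1*9)) - 1*(-942041/78) = -32*(-12 + (-2 - 9)) + 942041/78 = -32*(-12 - 11) + 942041/78 = -32*(-23) + 942041/78 = 736 + 942041/78 = 999449/78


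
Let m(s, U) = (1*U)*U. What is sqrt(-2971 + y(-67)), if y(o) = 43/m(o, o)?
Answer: 6*I*sqrt(370466)/67 ≈ 54.507*I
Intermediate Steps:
m(s, U) = U**2 (m(s, U) = U*U = U**2)
y(o) = 43/o**2 (y(o) = 43/(o**2) = 43/o**2)
sqrt(-2971 + y(-67)) = sqrt(-2971 + 43/(-67)**2) = sqrt(-2971 + 43*(1/4489)) = sqrt(-2971 + 43/4489) = sqrt(-13336776/4489) = 6*I*sqrt(370466)/67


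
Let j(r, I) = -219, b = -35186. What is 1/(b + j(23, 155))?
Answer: -1/35405 ≈ -2.8245e-5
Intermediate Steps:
1/(b + j(23, 155)) = 1/(-35186 - 219) = 1/(-35405) = -1/35405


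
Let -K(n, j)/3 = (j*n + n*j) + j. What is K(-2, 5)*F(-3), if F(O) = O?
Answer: -135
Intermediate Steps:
K(n, j) = -3*j - 6*j*n (K(n, j) = -3*((j*n + n*j) + j) = -3*((j*n + j*n) + j) = -3*(2*j*n + j) = -3*(j + 2*j*n) = -3*j - 6*j*n)
K(-2, 5)*F(-3) = -3*5*(1 + 2*(-2))*(-3) = -3*5*(1 - 4)*(-3) = -3*5*(-3)*(-3) = 45*(-3) = -135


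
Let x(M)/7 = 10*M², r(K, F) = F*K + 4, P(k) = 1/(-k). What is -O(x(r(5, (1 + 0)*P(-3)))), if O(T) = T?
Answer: -20230/9 ≈ -2247.8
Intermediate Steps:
P(k) = -1/k
r(K, F) = 4 + F*K
x(M) = 70*M² (x(M) = 7*(10*M²) = 70*M²)
-O(x(r(5, (1 + 0)*P(-3)))) = -70*(4 + ((1 + 0)*(-1/(-3)))*5)² = -70*(4 + (1*(-1*(-⅓)))*5)² = -70*(4 + (1*(⅓))*5)² = -70*(4 + (⅓)*5)² = -70*(4 + 5/3)² = -70*(17/3)² = -70*289/9 = -1*20230/9 = -20230/9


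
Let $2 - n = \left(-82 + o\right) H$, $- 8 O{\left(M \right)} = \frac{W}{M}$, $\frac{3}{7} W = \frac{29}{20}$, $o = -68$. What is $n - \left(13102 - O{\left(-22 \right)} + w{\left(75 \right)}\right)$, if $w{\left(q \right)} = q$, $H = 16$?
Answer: $- \frac{113783797}{10560} \approx -10775.0$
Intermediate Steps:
$W = \frac{203}{60}$ ($W = \frac{7 \cdot \frac{29}{20}}{3} = \frac{7 \cdot 29 \cdot \frac{1}{20}}{3} = \frac{7}{3} \cdot \frac{29}{20} = \frac{203}{60} \approx 3.3833$)
$O{\left(M \right)} = - \frac{203}{480 M}$ ($O{\left(M \right)} = - \frac{\frac{203}{60} \frac{1}{M}}{8} = - \frac{203}{480 M}$)
$n = 2402$ ($n = 2 - \left(-82 - 68\right) 16 = 2 - \left(-150\right) 16 = 2 - -2400 = 2 + 2400 = 2402$)
$n - \left(13102 - O{\left(-22 \right)} + w{\left(75 \right)}\right) = 2402 - \left(13177 - \frac{203}{10560}\right) = 2402 - \frac{139148917}{10560} = - \frac{113783797}{10560}$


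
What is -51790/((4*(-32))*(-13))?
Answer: -25895/832 ≈ -31.124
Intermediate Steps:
-51790/((4*(-32))*(-13)) = -51790/((-128*(-13))) = -51790/1664 = -51790*1/1664 = -25895/832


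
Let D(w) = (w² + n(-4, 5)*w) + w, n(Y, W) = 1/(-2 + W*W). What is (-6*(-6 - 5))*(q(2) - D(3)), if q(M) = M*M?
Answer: -12342/23 ≈ -536.61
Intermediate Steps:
q(M) = M²
n(Y, W) = 1/(-2 + W²)
D(w) = w² + 24*w/23 (D(w) = (w² + w/(-2 + 5²)) + w = (w² + w/(-2 + 25)) + w = (w² + w/23) + w = w² + 24*w/23)
(-6*(-6 - 5))*(q(2) - D(3)) = (-6*(-6 - 5))*(2² - 3*(24 + 23*3)/23) = (-6*(-11))*(4 - 3*(24 + 69)/23) = 66*(4 - 3*93/23) = 66*(4 - 1*279/23) = 66*(4 - 279/23) = 66*(-187/23) = -12342/23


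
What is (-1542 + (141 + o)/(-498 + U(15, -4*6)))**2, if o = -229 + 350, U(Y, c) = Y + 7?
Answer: 134782234129/56644 ≈ 2.3795e+6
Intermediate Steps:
U(Y, c) = 7 + Y
o = 121
(-1542 + (141 + o)/(-498 + U(15, -4*6)))**2 = (-1542 + (141 + 121)/(-498 + (7 + 15)))**2 = (-1542 + 262/(-498 + 22))**2 = (-1542 + 262/(-476))**2 = (-1542 + 262*(-1/476))**2 = (-1542 - 131/238)**2 = (-367127/238)**2 = 134782234129/56644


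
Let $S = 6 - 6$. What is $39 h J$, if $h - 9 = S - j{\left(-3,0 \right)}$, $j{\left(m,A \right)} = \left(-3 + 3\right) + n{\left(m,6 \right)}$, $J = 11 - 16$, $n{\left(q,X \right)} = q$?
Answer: $-2340$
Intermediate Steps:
$J = -5$
$j{\left(m,A \right)} = m$ ($j{\left(m,A \right)} = \left(-3 + 3\right) + m = 0 + m = m$)
$S = 0$ ($S = 6 - 6 = 0$)
$h = 12$ ($h = 9 + \left(0 - -3\right) = 9 + \left(0 + 3\right) = 9 + 3 = 12$)
$39 h J = 39 \cdot 12 \left(-5\right) = 468 \left(-5\right) = -2340$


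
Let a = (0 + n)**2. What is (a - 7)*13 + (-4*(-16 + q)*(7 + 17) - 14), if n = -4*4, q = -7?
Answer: 5431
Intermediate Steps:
n = -16
a = 256 (a = (0 - 16)**2 = (-16)**2 = 256)
(a - 7)*13 + (-4*(-16 + q)*(7 + 17) - 14) = (256 - 7)*13 + (-4*(-16 - 7)*(7 + 17) - 14) = 249*13 + (-(-92)*24 - 14) = 3237 + (-4*(-552) - 14) = 3237 + (2208 - 14) = 3237 + 2194 = 5431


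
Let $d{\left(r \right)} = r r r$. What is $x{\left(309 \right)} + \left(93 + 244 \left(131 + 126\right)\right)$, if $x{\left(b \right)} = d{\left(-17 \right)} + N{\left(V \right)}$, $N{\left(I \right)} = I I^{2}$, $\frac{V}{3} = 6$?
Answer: $63720$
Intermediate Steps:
$V = 18$ ($V = 3 \cdot 6 = 18$)
$N{\left(I \right)} = I^{3}$
$d{\left(r \right)} = r^{3}$ ($d{\left(r \right)} = r^{2} r = r^{3}$)
$x{\left(b \right)} = 919$ ($x{\left(b \right)} = \left(-17\right)^{3} + 18^{3} = -4913 + 5832 = 919$)
$x{\left(309 \right)} + \left(93 + 244 \left(131 + 126\right)\right) = 919 + \left(93 + 244 \left(131 + 126\right)\right) = 919 + \left(93 + 244 \cdot 257\right) = 919 + \left(93 + 62708\right) = 919 + 62801 = 63720$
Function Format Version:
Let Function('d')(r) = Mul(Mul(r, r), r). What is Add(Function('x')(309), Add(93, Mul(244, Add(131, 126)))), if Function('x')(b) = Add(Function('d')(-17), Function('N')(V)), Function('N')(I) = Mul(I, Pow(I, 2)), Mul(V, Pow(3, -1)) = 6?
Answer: 63720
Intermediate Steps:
V = 18 (V = Mul(3, 6) = 18)
Function('N')(I) = Pow(I, 3)
Function('d')(r) = Pow(r, 3) (Function('d')(r) = Mul(Pow(r, 2), r) = Pow(r, 3))
Function('x')(b) = 919 (Function('x')(b) = Add(Pow(-17, 3), Pow(18, 3)) = Add(-4913, 5832) = 919)
Add(Function('x')(309), Add(93, Mul(244, Add(131, 126)))) = Add(919, Add(93, Mul(244, Add(131, 126)))) = Add(919, Add(93, Mul(244, 257))) = Add(919, Add(93, 62708)) = Add(919, 62801) = 63720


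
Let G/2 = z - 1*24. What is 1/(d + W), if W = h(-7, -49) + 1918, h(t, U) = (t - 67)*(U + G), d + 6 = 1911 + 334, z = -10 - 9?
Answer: 1/14147 ≈ 7.0686e-5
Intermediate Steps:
z = -19
d = 2239 (d = -6 + (1911 + 334) = -6 + 2245 = 2239)
G = -86 (G = 2*(-19 - 1*24) = 2*(-19 - 24) = 2*(-43) = -86)
h(t, U) = (-86 + U)*(-67 + t) (h(t, U) = (t - 67)*(U - 86) = (-67 + t)*(-86 + U) = (-86 + U)*(-67 + t))
W = 11908 (W = (5762 - 86*(-7) - 67*(-49) - 49*(-7)) + 1918 = (5762 + 602 + 3283 + 343) + 1918 = 9990 + 1918 = 11908)
1/(d + W) = 1/(2239 + 11908) = 1/14147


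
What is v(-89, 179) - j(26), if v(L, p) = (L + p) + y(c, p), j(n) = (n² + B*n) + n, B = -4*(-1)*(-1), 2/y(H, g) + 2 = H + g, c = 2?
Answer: -90930/179 ≈ -507.99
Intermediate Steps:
y(H, g) = 2/(-2 + H + g) (y(H, g) = 2/(-2 + (H + g)) = 2/(-2 + H + g))
B = -4 (B = 4*(-1) = -4)
j(n) = n² - 3*n (j(n) = (n² - 4*n) + n = n² - 3*n)
v(L, p) = L + p + 2/p (v(L, p) = (L + p) + 2/(-2 + 2 + p) = (L + p) + 2/p = L + p + 2/p)
v(-89, 179) - j(26) = (-89 + 179 + 2/179) - 26*(-3 + 26) = (-89 + 179 + 2*(1/179)) - 26*23 = (-89 + 179 + 2/179) - 1*598 = 16112/179 - 598 = -90930/179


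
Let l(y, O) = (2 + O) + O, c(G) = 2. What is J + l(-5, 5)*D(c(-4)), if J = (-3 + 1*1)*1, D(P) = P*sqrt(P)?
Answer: -2 + 24*sqrt(2) ≈ 31.941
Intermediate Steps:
l(y, O) = 2 + 2*O
D(P) = P**(3/2)
J = -2 (J = (-3 + 1)*1 = -2*1 = -2)
J + l(-5, 5)*D(c(-4)) = -2 + (2 + 2*5)*2**(3/2) = -2 + (2 + 10)*(2*sqrt(2)) = -2 + 12*(2*sqrt(2)) = -2 + 24*sqrt(2)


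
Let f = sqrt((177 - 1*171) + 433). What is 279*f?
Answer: 279*sqrt(439) ≈ 5845.7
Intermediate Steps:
f = sqrt(439) (f = sqrt((177 - 171) + 433) = sqrt(6 + 433) = sqrt(439) ≈ 20.952)
279*f = 279*sqrt(439)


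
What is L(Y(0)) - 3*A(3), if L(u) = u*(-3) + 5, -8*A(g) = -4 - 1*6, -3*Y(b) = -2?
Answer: -¾ ≈ -0.75000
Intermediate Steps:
Y(b) = ⅔ (Y(b) = -⅓*(-2) = ⅔)
A(g) = 5/4 (A(g) = -(-4 - 1*6)/8 = -(-4 - 6)/8 = -⅛*(-10) = 5/4)
L(u) = 5 - 3*u (L(u) = -3*u + 5 = 5 - 3*u)
L(Y(0)) - 3*A(3) = (5 - 3*⅔) - 3*5/4 = (5 - 2) - 15/4 = 3 - 15/4 = -¾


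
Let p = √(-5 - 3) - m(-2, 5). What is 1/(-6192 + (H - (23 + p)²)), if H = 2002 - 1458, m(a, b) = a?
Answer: I/(5*(-1253*I + 20*√2)) ≈ -0.00015954 + 3.6012e-6*I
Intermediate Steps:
H = 544
p = 2 + 2*I*√2 (p = √(-5 - 3) - 1*(-2) = √(-8) + 2 = 2*I*√2 + 2 = 2 + 2*I*√2 ≈ 2.0 + 2.8284*I)
1/(-6192 + (H - (23 + p)²)) = 1/(-6192 + (544 - (23 + (2 + 2*I*√2))²)) = 1/(-6192 + (544 - (25 + 2*I*√2)²)) = 1/(-5648 - (25 + 2*I*√2)²)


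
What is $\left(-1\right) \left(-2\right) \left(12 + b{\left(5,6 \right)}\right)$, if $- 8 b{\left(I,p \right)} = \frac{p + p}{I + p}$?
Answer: $\frac{261}{11} \approx 23.727$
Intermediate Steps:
$b{\left(I,p \right)} = - \frac{p}{4 \left(I + p\right)}$ ($b{\left(I,p \right)} = - \frac{\left(p + p\right) \frac{1}{I + p}}{8} = - \frac{2 p \frac{1}{I + p}}{8} = - \frac{p}{4 \left(I + p\right)}$)
$\left(-1\right) \left(-2\right) \left(12 + b{\left(5,6 \right)}\right) = \left(-1\right) \left(-2\right) \left(12 - \frac{6}{4 \cdot 5 + 4 \cdot 6}\right) = 2 \left(12 - \frac{6}{20 + 24}\right) = 2 \left(12 - \frac{6}{44}\right) = 2 \left(12 - 6 \cdot \frac{1}{44}\right) = 2 \left(12 - \frac{3}{22}\right) = 2 \cdot \frac{261}{22} = \frac{261}{11}$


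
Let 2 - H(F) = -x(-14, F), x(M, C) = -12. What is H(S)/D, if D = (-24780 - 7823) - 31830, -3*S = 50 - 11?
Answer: 10/64433 ≈ 0.00015520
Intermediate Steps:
S = -13 (S = -(50 - 11)/3 = -⅓*39 = -13)
H(F) = -10 (H(F) = 2 - (-1)*(-12) = 2 - 1*12 = 2 - 12 = -10)
D = -64433 (D = -32603 - 31830 = -64433)
H(S)/D = -10/(-64433) = -10*(-1/64433) = 10/64433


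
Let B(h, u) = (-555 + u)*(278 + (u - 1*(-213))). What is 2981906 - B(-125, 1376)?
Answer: 1449099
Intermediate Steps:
B(h, u) = (-555 + u)*(491 + u) (B(h, u) = (-555 + u)*(278 + (u + 213)) = (-555 + u)*(278 + (213 + u)) = (-555 + u)*(491 + u))
2981906 - B(-125, 1376) = 2981906 - (-272505 + 1376**2 - 64*1376) = 2981906 - (-272505 + 1893376 - 88064) = 2981906 - 1*1532807 = 2981906 - 1532807 = 1449099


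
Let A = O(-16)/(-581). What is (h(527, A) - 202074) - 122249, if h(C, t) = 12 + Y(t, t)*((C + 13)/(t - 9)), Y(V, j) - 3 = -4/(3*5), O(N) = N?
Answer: -1691490799/5213 ≈ -3.2448e+5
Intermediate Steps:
A = 16/581 (A = -16/(-581) = -16*(-1/581) = 16/581 ≈ 0.027539)
Y(V, j) = 41/15 (Y(V, j) = 3 - 4/(3*5) = 3 - 4/15 = 41/15)
h(C, t) = 12 + 41*(13 + C)/(15*(-9 + t)) (h(C, t) = 12 + 41*((C + 13)/(t - 9))/15 = 12 + 41*((13 + C)/(-9 + t))/15 = 12 + 41*(13 + C)/(15*(-9 + t)))
(h(527, A) - 202074) - 122249 = ((-1087 + 41*527 + 180*(16/581))/(15*(-9 + 16/581)) - 202074) - 122249 = ((-1087 + 21607 + 2880/581)/(15*(-5213/581)) - 202074) - 122249 = ((1/15)*(-581/5213)*(11925000/581) - 202074) - 122249 = (-795000/5213 - 202074) - 122249 = -1054206762/5213 - 122249 = -1691490799/5213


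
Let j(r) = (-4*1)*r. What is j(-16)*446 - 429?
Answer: 28115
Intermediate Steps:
j(r) = -4*r
j(-16)*446 - 429 = -4*(-16)*446 - 429 = 64*446 - 429 = 28544 - 429 = 28115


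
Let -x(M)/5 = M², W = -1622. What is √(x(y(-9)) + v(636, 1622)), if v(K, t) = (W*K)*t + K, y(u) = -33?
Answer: 3*I*√185916337 ≈ 40905.0*I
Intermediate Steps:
v(K, t) = K - 1622*K*t (v(K, t) = (-1622*K)*t + K = -1622*K*t + K = K - 1622*K*t)
x(M) = -5*M²
√(x(y(-9)) + v(636, 1622)) = √(-5*(-33)² + 636*(1 - 1622*1622)) = √(-5*1089 + 636*(1 - 2630884)) = √(-5445 + 636*(-2630883)) = √(-5445 - 1673241588) = √(-1673247033) = 3*I*√185916337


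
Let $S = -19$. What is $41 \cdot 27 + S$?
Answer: $1088$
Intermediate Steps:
$41 \cdot 27 + S = 41 \cdot 27 - 19 = 1107 - 19 = 1088$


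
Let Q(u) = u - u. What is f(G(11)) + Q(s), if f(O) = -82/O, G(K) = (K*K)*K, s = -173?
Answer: -82/1331 ≈ -0.061608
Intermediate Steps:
Q(u) = 0
G(K) = K³ (G(K) = K²*K = K³)
f(G(11)) + Q(s) = -82/(11³) + 0 = -82/1331 + 0 = -82/1331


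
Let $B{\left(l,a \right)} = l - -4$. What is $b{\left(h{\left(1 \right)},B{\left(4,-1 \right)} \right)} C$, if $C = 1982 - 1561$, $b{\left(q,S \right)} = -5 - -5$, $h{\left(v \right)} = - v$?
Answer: $0$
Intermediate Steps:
$B{\left(l,a \right)} = 4 + l$ ($B{\left(l,a \right)} = l + 4 = 4 + l$)
$b{\left(q,S \right)} = 0$ ($b{\left(q,S \right)} = -5 + 5 = 0$)
$C = 421$ ($C = 1982 - 1561 = 421$)
$b{\left(h{\left(1 \right)},B{\left(4,-1 \right)} \right)} C = 0 \cdot 421 = 0$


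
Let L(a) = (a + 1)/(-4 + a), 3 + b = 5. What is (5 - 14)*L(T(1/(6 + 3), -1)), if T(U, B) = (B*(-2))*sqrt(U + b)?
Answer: 252/17 + 135*sqrt(19)/34 ≈ 32.131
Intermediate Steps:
b = 2 (b = -3 + 5 = 2)
T(U, B) = -2*B*sqrt(2 + U) (T(U, B) = (B*(-2))*sqrt(U + 2) = (-2*B)*sqrt(2 + U) = -2*B*sqrt(2 + U))
L(a) = (1 + a)/(-4 + a)
(5 - 14)*L(T(1/(6 + 3), -1)) = (5 - 14)*((1 - 2*(-1)*sqrt(2 + 1/(6 + 3)))/(-4 - 2*(-1)*sqrt(2 + 1/(6 + 3)))) = -9*(1 - 2*(-1)*sqrt(2 + 1/9))/(-4 - 2*(-1)*sqrt(2 + 1/9)) = -9*(1 - 2*(-1)*sqrt(19/9))/(-4 - 2*(-1)*sqrt(19/9)) = -9*(1 - 2*(-1)*sqrt(19)/3)/(-4 - 2*(-1)*sqrt(19)/3) = -9*(1 + 2*sqrt(19)/3)/(-4 + 2*sqrt(19)/3)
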